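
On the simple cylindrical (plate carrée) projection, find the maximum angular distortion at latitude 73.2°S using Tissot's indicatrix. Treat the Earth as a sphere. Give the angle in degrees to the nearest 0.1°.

66.9°

For the equirectangular projection with φ₀ = 0 (plate carrée), h = 1 along meridians and k = sec φ along parallels.
At 73.2°: h = 1.000, k = 3.460; principal scales a = 3.460, b = 1.000.
sin(ω/2) = (a − b)/(a + b) = 2.460/4.460 = 0.5516, so ω = 2 arcsin(0.5516) ≈ 66.9°.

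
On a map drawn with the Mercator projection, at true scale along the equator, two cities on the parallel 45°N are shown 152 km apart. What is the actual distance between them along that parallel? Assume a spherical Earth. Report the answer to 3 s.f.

The Mercator projection is conformal; its linear scale factor is the same in every direction and equals sec φ = 1/cos φ.
Along the parallel at 45°, map distances are exaggerated by k = sec 45° = 1.414.
True distance = 152 / 1.414 = 152 × cos 45° ≈ 107 km.

107 km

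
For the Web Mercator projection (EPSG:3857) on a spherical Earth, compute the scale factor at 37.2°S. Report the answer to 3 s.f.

The Mercator projection is conformal; its linear scale factor is the same in every direction and equals sec φ = 1/cos φ.
k = 1/cos 37.2° = 1/0.7965 = 1.255.

1.26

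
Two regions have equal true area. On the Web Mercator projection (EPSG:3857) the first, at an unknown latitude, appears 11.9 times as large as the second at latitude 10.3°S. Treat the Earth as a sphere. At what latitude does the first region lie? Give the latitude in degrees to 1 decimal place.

On Mercator, (apparent₁)/(apparent₂) = sec²φ₁ / sec²φ₂ when true areas are equal.
cos²φ₂ / cos²φ₁ = 11.9  ⇒  cos φ₁ = cos 10.3° / √11.9 = 0.9839/3.450 = 0.2852.
φ₁ = arccos(0.2852) ≈ 73.4°.

73.4°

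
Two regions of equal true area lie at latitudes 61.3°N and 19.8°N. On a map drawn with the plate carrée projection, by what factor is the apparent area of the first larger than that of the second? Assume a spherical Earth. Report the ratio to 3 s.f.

In the plate carrée (x = Rλ, y = Rφ), meridians are true-scale (h = 1) and parallels are stretched by k = sec φ.
Areal scale at 61.3°: h·k = 1.000 × 2.082 = 2.082.
Areal scale at 19.8°: h·k = 1.000 × 1.063 = 1.063.
Ratio = 2.082/1.063 ≈ 1.96.

1.96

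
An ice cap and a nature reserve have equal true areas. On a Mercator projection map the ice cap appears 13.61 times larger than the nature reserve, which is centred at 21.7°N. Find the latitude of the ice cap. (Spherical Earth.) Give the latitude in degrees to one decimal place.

75.4°

On Mercator, (apparent₁)/(apparent₂) = sec²φ₁ / sec²φ₂ when true areas are equal.
cos²φ₂ / cos²φ₁ = 13.61  ⇒  cos φ₁ = cos 21.7° / √13.61 = 0.9291/3.689 = 0.2519.
φ₁ = arccos(0.2519) ≈ 75.4°.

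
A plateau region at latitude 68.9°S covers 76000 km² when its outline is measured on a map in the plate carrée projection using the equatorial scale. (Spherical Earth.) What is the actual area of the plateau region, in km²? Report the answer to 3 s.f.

27400 km²

Plate carrée maps x = Rλ, y = Rφ. The meridian scale is h = 1 and the parallel scale is k = 1/cos φ = sec φ.
Areal scale = h·k = 1 × sec φ; at 68.9°, h = 1.000, k = 2.778, so h·k = 2.778.
True area = apparent / (areal scale) = 76000 / 2.778 ≈ 27400 km².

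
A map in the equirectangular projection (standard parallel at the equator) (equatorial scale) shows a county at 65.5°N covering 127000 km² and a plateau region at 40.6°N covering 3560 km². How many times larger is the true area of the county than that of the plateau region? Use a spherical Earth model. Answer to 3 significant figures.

19.5

Plate carrée has h = 1 and k = sec φ, giving areal scale sec φ; true area = (apparent area) · cos φ.
True area of county: 127000 × cos(65.5°) = 127000 × 0.4147 = 52670 km².
True area of plateau region: 3560 × cos(40.6°) = 3560 × 0.7593 = 2703 km².
Ratio = 52670 / 2703 ≈ 19.5.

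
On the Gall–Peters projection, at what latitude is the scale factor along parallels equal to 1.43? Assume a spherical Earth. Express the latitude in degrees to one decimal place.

The Gall–Peters projection is cylindrical equal-area with φ₀ = 45°. A cylindrical equal-area projection with standard parallel φ₀ has meridian scale h = cos φ / cos φ₀ and parallel scale k = cos φ₀ / cos φ (so areas are preserved, h·k = 1).
k = cos φ₀ / cos φ = 1.43  ⇒  cos φ = cos 45° / 1.43 = 0.4945.
φ = arccos(0.4945) ≈ 60.4°.

60.4°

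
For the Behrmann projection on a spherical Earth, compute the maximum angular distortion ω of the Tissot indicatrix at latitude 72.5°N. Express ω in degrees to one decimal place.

Behrmann is a cylindrical equal-area projection with standard parallels at ±30°. For cylindrical equal-area with standard parallel φ₀, h = cos φ / cos φ₀ and k = cos φ₀ / cos φ, so h·k = 1.
At 72.5°: h = 0.3472, k = 2.880; principal scales a = 2.880, b = 0.3472.
sin(ω/2) = (a − b)/(a + b) = 2.533/3.227 = 0.7848, so ω = 2 arcsin(0.7848) ≈ 103.4°.

103.4°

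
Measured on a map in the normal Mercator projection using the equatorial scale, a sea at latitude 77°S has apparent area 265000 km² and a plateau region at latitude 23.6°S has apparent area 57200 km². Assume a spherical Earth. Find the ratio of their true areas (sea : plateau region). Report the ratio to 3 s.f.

Since Mercator area scale is 1/cos²φ, the true area equals the apparent area multiplied by cos²φ.
True area of sea: 265000 × cos²(77°) = 265000 × 0.05060 = 13410 km².
True area of plateau region: 57200 × cos²(23.6°) = 57200 × 0.8397 = 48030 km².
Ratio = 13410 / 48030 ≈ 0.279.

0.279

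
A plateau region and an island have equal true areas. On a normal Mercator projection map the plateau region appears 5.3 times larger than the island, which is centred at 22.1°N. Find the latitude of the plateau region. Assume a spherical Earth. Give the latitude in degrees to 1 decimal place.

For equal true areas on Mercator, apparent areas scale as sec²φ, so the ratio is cos²φ₂ / cos²φ₁.
cos²φ₂ / cos²φ₁ = 5.3  ⇒  cos φ₁ = cos 22.1° / √5.3 = 0.9265/2.302 = 0.4025.
φ₁ = arccos(0.4025) ≈ 66.3°.

66.3°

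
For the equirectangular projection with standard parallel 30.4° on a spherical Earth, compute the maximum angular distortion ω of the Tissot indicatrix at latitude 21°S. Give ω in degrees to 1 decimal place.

4.5°

The equidistant cylindrical projection with φ₀ = 30.4° has h = 1 (meridians true) and k = cos φ₀ / cos φ along parallels.
At 21°: h = 1.000, k = 0.9239; principal scales a = 1.000, b = 0.9239.
sin(ω/2) = (a − b)/(a + b) = 0.07612/1.924 = 0.03957, so ω = 2 arcsin(0.03957) ≈ 4.5°.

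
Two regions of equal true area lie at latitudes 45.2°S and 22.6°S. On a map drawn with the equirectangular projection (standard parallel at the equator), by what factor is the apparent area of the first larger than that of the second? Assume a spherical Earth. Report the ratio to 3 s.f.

Plate carrée maps x = Rλ, y = Rφ. The meridian scale is h = 1 and the parallel scale is k = 1/cos φ = sec φ.
Areal scale at 45.2°: h·k = 1.000 × 1.419 = 1.419.
Areal scale at 22.6°: h·k = 1.000 × 1.083 = 1.083.
Ratio = 1.419/1.083 ≈ 1.31.

1.31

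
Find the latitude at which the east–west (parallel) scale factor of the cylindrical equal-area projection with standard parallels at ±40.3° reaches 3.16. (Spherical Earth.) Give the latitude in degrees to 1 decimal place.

76.0°

Cylindrical equal-area (φ₀ = 40.3°): h = cos φ / cos 40.3° along meridians, k = cos 40.3° / cos φ along parallels; h·k = 1.
k = cos φ₀ / cos φ = 3.16  ⇒  cos φ = cos 40.3° / 3.16 = 0.2414.
φ = arccos(0.2414) ≈ 76.0°.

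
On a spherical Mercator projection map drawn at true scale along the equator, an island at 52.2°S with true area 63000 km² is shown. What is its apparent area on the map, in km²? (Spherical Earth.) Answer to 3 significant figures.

For Mercator, h = k = sec φ (a conformal cylindrical projection has a single point scale, 1/cos φ).
Areal scale = k² = sec²φ = 1/cos²(52.2°) = 1/0.6129² = 2.662.
Apparent area = 63000 × 2.662 ≈ 168000 km².

168000 km²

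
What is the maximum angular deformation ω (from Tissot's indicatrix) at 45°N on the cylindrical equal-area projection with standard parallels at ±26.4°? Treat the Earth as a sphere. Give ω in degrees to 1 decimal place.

For cylindrical equal-area with standard parallel φ₀, h = cos φ / cos φ₀ and k = cos φ₀ / cos φ, so h·k = 1.
At 45°: h = 0.7894, k = 1.267; principal scales a = 1.267, b = 0.7894.
sin(ω/2) = (a − b)/(a + b) = 0.4773/2.056 = 0.2321, so ω = 2 arcsin(0.2321) ≈ 26.8°.

26.8°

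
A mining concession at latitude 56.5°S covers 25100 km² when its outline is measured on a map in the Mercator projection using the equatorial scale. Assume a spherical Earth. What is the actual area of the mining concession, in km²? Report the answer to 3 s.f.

For Mercator, h = k = sec φ (a conformal cylindrical projection has a single point scale, 1/cos φ).
Areal scale = k² = sec²φ = 1/cos²(56.5°) = 1/0.5519² = 3.283.
True area = apparent / (areal scale) = 25100 / 3.283 ≈ 7650 km².

7650 km²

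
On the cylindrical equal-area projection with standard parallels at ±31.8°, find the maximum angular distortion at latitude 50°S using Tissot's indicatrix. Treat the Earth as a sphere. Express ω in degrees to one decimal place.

A cylindrical equal-area projection with standard parallel φ₀ has meridian scale h = cos φ / cos φ₀ and parallel scale k = cos φ₀ / cos φ (so areas are preserved, h·k = 1).
At 50°: h = 0.7563, k = 1.322; principal scales a = 1.322, b = 0.7563.
sin(ω/2) = (a − b)/(a + b) = 0.5659/2.079 = 0.2723, so ω = 2 arcsin(0.2723) ≈ 31.6°.

31.6°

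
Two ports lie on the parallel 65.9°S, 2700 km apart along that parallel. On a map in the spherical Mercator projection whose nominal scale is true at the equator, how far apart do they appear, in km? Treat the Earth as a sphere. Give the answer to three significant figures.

6610 km

For Mercator, h = k = sec φ (a conformal cylindrical projection has a single point scale, 1/cos φ).
Along the parallel, k = sec 65.9° = 1/0.4083 = 2.449.
Map distance = 2700 × 2.449 ≈ 6610 km.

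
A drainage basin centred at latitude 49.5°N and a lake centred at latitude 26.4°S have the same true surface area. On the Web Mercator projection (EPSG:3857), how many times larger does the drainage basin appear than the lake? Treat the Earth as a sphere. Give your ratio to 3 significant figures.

Mercator areal scale is sec²φ.
At 49.5°: sec²(49.5°) = 1/0.6494² = 2.371.
At 26.4°: sec²(26.4°) = 1/0.8957² = 1.246.
Ratio = 2.371/1.246 = cos²(26.4°)/cos²(49.5°) ≈ 1.90.

1.90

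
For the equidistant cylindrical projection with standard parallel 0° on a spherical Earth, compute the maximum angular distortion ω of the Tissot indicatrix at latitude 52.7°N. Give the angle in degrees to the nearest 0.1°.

Plate carrée maps x = Rλ, y = Rφ. The meridian scale is h = 1 and the parallel scale is k = 1/cos φ = sec φ.
At 52.7°: h = 1.000, k = 1.650; principal scales a = 1.650, b = 1.000.
sin(ω/2) = (a − b)/(a + b) = 0.6502/2.650 = 0.2453, so ω = 2 arcsin(0.2453) ≈ 28.4°.

28.4°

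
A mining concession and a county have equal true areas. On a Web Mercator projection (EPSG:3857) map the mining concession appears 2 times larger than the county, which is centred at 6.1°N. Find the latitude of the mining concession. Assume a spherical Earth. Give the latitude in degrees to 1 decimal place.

Mercator areal scale is sec²φ, so apparent-area ratio = sec²φ₁ / sec²φ₂ = cos²φ₂ / cos²φ₁.
cos²φ₂ / cos²φ₁ = 2  ⇒  cos φ₁ = cos 6.1° / √2 = 0.9943/1.414 = 0.7031.
φ₁ = arccos(0.7031) ≈ 45.3°.

45.3°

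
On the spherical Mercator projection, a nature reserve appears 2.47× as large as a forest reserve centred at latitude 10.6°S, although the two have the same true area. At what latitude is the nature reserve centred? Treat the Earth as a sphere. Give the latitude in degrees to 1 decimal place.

51.3°

On Mercator, (apparent₁)/(apparent₂) = sec²φ₁ / sec²φ₂ when true areas are equal.
cos²φ₂ / cos²φ₁ = 2.47  ⇒  cos φ₁ = cos 10.6° / √2.47 = 0.9829/1.572 = 0.6254.
φ₁ = arccos(0.6254) ≈ 51.3°.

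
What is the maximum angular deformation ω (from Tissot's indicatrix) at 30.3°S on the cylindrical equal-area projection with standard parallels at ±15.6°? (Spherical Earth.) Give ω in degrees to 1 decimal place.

12.5°

Cylindrical equal-area (φ₀ = 15.6°): h = cos φ / cos 15.6° along meridians, k = cos 15.6° / cos φ along parallels; h·k = 1.
At 30.3°: h = 0.8964, k = 1.116; principal scales a = 1.116, b = 0.8964.
sin(ω/2) = (a − b)/(a + b) = 0.2191/2.012 = 0.1089, so ω = 2 arcsin(0.1089) ≈ 12.5°.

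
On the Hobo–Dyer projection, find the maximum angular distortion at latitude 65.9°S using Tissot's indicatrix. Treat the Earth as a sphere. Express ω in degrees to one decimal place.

71.1°

The Hobo–Dyer projection is cylindrical equal-area with φ₀ = 37.5°. For cylindrical equal-area with standard parallel φ₀, h = cos φ / cos φ₀ and k = cos φ₀ / cos φ, so h·k = 1.
At 65.9°: h = 0.5147, k = 1.943; principal scales a = 1.943, b = 0.5147.
sin(ω/2) = (a − b)/(a + b) = 1.428/2.458 = 0.5811, so ω = 2 arcsin(0.5811) ≈ 71.1°.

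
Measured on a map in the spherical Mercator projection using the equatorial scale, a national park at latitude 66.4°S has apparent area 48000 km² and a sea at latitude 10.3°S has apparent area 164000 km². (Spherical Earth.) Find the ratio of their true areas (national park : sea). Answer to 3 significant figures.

0.0485

Mercator's areal exaggeration is sec²φ; hence true area = (apparent area) · cos²φ.
True area of national park: 48000 × cos²(66.4°) = 48000 × 0.1603 = 7693 km².
True area of sea: 164000 × cos²(10.3°) = 164000 × 0.9680 = 158800 km².
Ratio = 7693 / 158800 ≈ 0.0485.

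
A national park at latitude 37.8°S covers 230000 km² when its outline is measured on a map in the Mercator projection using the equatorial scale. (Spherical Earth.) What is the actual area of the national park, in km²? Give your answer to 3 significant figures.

For Mercator, h = k = sec φ (a conformal cylindrical projection has a single point scale, 1/cos φ).
Areal scale = k² = sec²φ = 1/cos²(37.8°) = 1/0.7902² = 1.602.
True area = apparent / (areal scale) = 230000 / 1.602 ≈ 144000 km².

144000 km²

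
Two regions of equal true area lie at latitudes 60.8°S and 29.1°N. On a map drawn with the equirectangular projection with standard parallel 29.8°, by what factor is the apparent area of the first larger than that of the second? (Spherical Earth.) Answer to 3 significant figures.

1.79

The equidistant cylindrical projection with φ₀ = 29.8° has h = 1 (meridians true) and k = cos φ₀ / cos φ along parallels.
Areal scale at 60.8°: h·k = 1.000 × 1.779 = 1.779.
Areal scale at 29.1°: h·k = 1.000 × 0.9931 = 0.9931.
Ratio = 1.779/0.9931 ≈ 1.79.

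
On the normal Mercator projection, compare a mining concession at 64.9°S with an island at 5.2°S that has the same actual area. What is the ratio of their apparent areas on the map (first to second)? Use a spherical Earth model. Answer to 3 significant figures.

5.51

Mercator areal scale is sec²φ.
At 64.9°: sec²(64.9°) = 1/0.4242² = 5.557.
At 5.2°: sec²(5.2°) = 1/0.9959² = 1.008.
Ratio = 5.557/1.008 = cos²(5.2°)/cos²(64.9°) ≈ 5.51.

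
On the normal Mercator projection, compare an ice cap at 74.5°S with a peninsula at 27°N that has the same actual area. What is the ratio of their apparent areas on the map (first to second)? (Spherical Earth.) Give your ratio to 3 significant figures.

On Mercator, area is exaggerated by sec²φ = 1/cos²φ.
At 74.5°: sec²(74.5°) = 1/0.2672² = 14.00.
At 27°: sec²(27°) = 1/0.8910² = 1.260.
Ratio = 14.00/1.260 = cos²(27°)/cos²(74.5°) ≈ 11.1.

11.1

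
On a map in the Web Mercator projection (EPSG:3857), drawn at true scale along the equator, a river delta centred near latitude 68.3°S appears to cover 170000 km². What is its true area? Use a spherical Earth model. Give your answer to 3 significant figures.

23200 km²

The Mercator projection is conformal; its linear scale factor is the same in every direction and equals sec φ = 1/cos φ.
Areal scale = k² = sec²φ = 1/cos²(68.3°) = 1/0.3697² = 7.315.
True area = apparent / (areal scale) = 170000 / 7.315 ≈ 23200 km².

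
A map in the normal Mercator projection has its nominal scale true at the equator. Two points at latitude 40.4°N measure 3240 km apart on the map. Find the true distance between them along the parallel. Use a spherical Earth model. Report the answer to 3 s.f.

2470 km

Mercator is conformal, so the point scale is isotropic: h = k = sec φ = 1/cos φ.
Along the parallel at 40.4°, map distances are exaggerated by k = sec 40.4° = 1.313.
True distance = 3240 / 1.313 = 3240 × cos 40.4° ≈ 2470 km.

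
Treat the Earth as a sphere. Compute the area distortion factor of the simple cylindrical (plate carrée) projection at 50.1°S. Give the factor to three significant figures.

In the plate carrée (x = Rλ, y = Rφ), meridians are true-scale (h = 1) and parallels are stretched by k = sec φ.
Areal scale = h·k = 1 × sec φ; at 50.1°, h = 1.000, k = 1.559, so h·k = 1.559.

1.56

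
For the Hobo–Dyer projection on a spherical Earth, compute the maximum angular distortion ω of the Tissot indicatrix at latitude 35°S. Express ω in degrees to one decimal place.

The Hobo–Dyer projection is cylindrical equal-area with φ₀ = 37.5°. Cylindrical equal-area (φ₀ = 37.5°): h = cos φ / cos 37.5° along meridians, k = cos 37.5° / cos φ along parallels; h·k = 1.
At 35°: h = 1.033, k = 0.9685; principal scales a = 1.033, b = 0.9685.
sin(ω/2) = (a − b)/(a + b) = 0.06401/2.001 = 0.03199, so ω = 2 arcsin(0.03199) ≈ 3.7°.

3.7°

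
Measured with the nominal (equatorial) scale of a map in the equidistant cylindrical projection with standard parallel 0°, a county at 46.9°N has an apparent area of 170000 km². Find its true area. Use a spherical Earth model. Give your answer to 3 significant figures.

116000 km²

In the plate carrée (x = Rλ, y = Rφ), meridians are true-scale (h = 1) and parallels are stretched by k = sec φ.
Areal scale = h·k = 1 × sec φ; at 46.9°, h = 1.000, k = 1.464, so h·k = 1.464.
True area = apparent / (areal scale) = 170000 / 1.464 ≈ 116000 km².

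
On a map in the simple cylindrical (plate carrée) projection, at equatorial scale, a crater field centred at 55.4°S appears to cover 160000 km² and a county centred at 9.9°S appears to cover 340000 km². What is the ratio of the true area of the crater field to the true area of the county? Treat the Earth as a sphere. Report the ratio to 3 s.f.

Plate carrée has h = 1 and k = sec φ, giving areal scale sec φ; true area = (apparent area) · cos φ.
True area of crater field: 160000 × cos(55.4°) = 160000 × 0.5678 = 90850 km².
True area of county: 340000 × cos(9.9°) = 340000 × 0.9851 = 334900 km².
Ratio = 90850 / 334900 ≈ 0.271.

0.271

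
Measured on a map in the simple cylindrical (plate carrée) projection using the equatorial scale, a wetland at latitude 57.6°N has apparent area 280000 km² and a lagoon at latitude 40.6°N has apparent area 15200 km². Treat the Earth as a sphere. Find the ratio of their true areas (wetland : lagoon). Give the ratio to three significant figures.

13.0

Plate carrée has h = 1 and k = sec φ, giving areal scale sec φ; true area = (apparent area) · cos φ.
True area of wetland: 280000 × cos(57.6°) = 280000 × 0.5358 = 150000 km².
True area of lagoon: 15200 × cos(40.6°) = 15200 × 0.7593 = 11540 km².
Ratio = 150000 / 11540 ≈ 13.0.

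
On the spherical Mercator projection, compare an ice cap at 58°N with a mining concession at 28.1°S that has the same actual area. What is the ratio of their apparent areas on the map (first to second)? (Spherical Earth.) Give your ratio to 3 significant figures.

Mercator areal scale is sec²φ.
At 58°: sec²(58°) = 1/0.5299² = 3.561.
At 28.1°: sec²(28.1°) = 1/0.8821² = 1.285.
Ratio = 3.561/1.285 = cos²(28.1°)/cos²(58°) ≈ 2.77.

2.77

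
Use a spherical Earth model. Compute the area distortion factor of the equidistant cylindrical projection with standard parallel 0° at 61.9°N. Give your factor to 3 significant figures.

Plate carrée maps x = Rλ, y = Rφ. The meridian scale is h = 1 and the parallel scale is k = 1/cos φ = sec φ.
Areal scale = h·k = 1 × sec φ; at 61.9°, h = 1.000, k = 2.123, so h·k = 2.123.

2.12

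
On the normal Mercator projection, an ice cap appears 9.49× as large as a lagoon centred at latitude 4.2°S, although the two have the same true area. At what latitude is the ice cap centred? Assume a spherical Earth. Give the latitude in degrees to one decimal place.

On Mercator, (apparent₁)/(apparent₂) = sec²φ₁ / sec²φ₂ when true areas are equal.
cos²φ₂ / cos²φ₁ = 9.49  ⇒  cos φ₁ = cos 4.2° / √9.49 = 0.9973/3.081 = 0.3237.
φ₁ = arccos(0.3237) ≈ 71.1°.

71.1°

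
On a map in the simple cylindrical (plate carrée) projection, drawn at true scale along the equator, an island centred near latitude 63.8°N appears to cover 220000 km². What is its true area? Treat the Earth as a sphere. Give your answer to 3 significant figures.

Plate carrée maps x = Rλ, y = Rφ. The meridian scale is h = 1 and the parallel scale is k = 1/cos φ = sec φ.
Areal scale = h·k = 1 × sec φ; at 63.8°, h = 1.000, k = 2.265, so h·k = 2.265.
True area = apparent / (areal scale) = 220000 / 2.265 ≈ 97100 km².

97100 km²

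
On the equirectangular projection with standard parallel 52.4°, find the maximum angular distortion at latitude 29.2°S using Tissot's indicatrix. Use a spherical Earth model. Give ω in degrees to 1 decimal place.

20.4°

The equidistant cylindrical projection with φ₀ = 52.4° has h = 1 (meridians true) and k = cos φ₀ / cos φ along parallels.
At 29.2°: h = 1.000, k = 0.6990; principal scales a = 1.000, b = 0.6990.
sin(ω/2) = (a − b)/(a + b) = 0.3010/1.699 = 0.1772, so ω = 2 arcsin(0.1772) ≈ 20.4°.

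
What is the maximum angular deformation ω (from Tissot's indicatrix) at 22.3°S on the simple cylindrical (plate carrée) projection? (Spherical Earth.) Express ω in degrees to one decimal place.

4.5°

In the plate carrée (x = Rλ, y = Rφ), meridians are true-scale (h = 1) and parallels are stretched by k = sec φ.
At 22.3°: h = 1.000, k = 1.081; principal scales a = 1.081, b = 1.000.
sin(ω/2) = (a − b)/(a + b) = 0.08084/2.081 = 0.03885, so ω = 2 arcsin(0.03885) ≈ 4.5°.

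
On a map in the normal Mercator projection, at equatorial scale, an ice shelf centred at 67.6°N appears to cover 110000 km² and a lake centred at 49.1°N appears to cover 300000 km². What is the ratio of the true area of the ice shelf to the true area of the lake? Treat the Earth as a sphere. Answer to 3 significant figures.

Since Mercator area scale is 1/cos²φ, the true area equals the apparent area multiplied by cos²φ.
True area of ice shelf: 110000 × cos²(67.6°) = 110000 × 0.1452 = 15970 km².
True area of lake: 300000 × cos²(49.1°) = 300000 × 0.4287 = 128600 km².
Ratio = 15970 / 128600 ≈ 0.124.

0.124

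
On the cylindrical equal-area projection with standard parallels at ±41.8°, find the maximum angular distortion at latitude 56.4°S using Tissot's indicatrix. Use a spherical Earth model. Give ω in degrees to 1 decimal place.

A cylindrical equal-area projection with standard parallel φ₀ has meridian scale h = cos φ / cos φ₀ and parallel scale k = cos φ₀ / cos φ (so areas are preserved, h·k = 1).
At 56.4°: h = 0.7423, k = 1.347; principal scales a = 1.347, b = 0.7423.
sin(ω/2) = (a − b)/(a + b) = 0.6048/2.089 = 0.2894, so ω = 2 arcsin(0.2894) ≈ 33.6°.

33.6°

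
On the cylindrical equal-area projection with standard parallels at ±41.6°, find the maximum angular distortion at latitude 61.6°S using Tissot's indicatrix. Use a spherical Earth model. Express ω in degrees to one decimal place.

50.2°

Cylindrical equal-area (φ₀ = 41.6°): h = cos φ / cos 41.6° along meridians, k = cos 41.6° / cos φ along parallels; h·k = 1.
At 61.6°: h = 0.6360, k = 1.572; principal scales a = 1.572, b = 0.6360.
sin(ω/2) = (a − b)/(a + b) = 0.9362/2.208 = 0.4240, so ω = 2 arcsin(0.4240) ≈ 50.2°.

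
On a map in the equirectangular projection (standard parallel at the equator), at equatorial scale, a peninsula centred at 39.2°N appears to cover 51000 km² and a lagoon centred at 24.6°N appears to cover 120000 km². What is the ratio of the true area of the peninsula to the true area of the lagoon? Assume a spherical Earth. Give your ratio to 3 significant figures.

On the plate carrée, areal scale = h·k = 1 × sec φ, so true area = apparent × cos φ.
True area of peninsula: 51000 × cos(39.2°) = 51000 × 0.7749 = 39520 km².
True area of lagoon: 120000 × cos(24.6°) = 120000 × 0.9092 = 109100 km².
Ratio = 39520 / 109100 ≈ 0.362.

0.362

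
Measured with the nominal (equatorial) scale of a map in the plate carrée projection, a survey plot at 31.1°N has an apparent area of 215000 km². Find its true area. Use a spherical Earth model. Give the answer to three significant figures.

In the plate carrée (x = Rλ, y = Rφ), meridians are true-scale (h = 1) and parallels are stretched by k = sec φ.
Areal scale = h·k = 1 × sec φ; at 31.1°, h = 1.000, k = 1.168, so h·k = 1.168.
True area = apparent / (areal scale) = 215000 / 1.168 ≈ 184000 km².

184000 km²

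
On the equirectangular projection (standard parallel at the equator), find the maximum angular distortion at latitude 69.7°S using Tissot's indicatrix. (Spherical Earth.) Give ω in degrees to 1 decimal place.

In the plate carrée (x = Rλ, y = Rφ), meridians are true-scale (h = 1) and parallels are stretched by k = sec φ.
At 69.7°: h = 1.000, k = 2.882; principal scales a = 2.882, b = 1.000.
sin(ω/2) = (a − b)/(a + b) = 1.882/3.882 = 0.4849, so ω = 2 arcsin(0.4849) ≈ 58.0°.

58.0°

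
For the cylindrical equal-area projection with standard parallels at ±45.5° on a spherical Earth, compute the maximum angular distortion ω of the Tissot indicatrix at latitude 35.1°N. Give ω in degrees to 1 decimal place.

A cylindrical equal-area projection with standard parallel φ₀ has meridian scale h = cos φ / cos φ₀ and parallel scale k = cos φ₀ / cos φ (so areas are preserved, h·k = 1).
At 35.1°: h = 1.167, k = 0.8567; principal scales a = 1.167, b = 0.8567.
sin(ω/2) = (a − b)/(a + b) = 0.3106/2.024 = 0.1534, so ω = 2 arcsin(0.1534) ≈ 17.7°.

17.7°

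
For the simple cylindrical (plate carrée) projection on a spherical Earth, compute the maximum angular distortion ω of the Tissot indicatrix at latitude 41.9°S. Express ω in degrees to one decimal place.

16.9°

For the equirectangular projection with φ₀ = 0 (plate carrée), h = 1 along meridians and k = sec φ along parallels.
At 41.9°: h = 1.000, k = 1.344; principal scales a = 1.344, b = 1.000.
sin(ω/2) = (a − b)/(a + b) = 0.3435/2.344 = 0.1466, so ω = 2 arcsin(0.1466) ≈ 16.9°.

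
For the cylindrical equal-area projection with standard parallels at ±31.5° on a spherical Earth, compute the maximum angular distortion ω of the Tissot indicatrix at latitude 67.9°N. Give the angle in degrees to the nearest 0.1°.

For cylindrical equal-area with standard parallel φ₀, h = cos φ / cos φ₀ and k = cos φ₀ / cos φ, so h·k = 1.
At 67.9°: h = 0.4412, k = 2.266; principal scales a = 2.266, b = 0.4412.
sin(ω/2) = (a − b)/(a + b) = 1.825/2.708 = 0.6741, so ω = 2 arcsin(0.6741) ≈ 84.8°.

84.8°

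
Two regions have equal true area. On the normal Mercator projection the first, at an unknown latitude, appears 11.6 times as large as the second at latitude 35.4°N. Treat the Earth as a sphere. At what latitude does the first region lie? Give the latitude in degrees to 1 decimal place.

76.2°

For equal true areas on Mercator, apparent areas scale as sec²φ, so the ratio is cos²φ₂ / cos²φ₁.
cos²φ₂ / cos²φ₁ = 11.6  ⇒  cos φ₁ = cos 35.4° / √11.6 = 0.8151/3.406 = 0.2393.
φ₁ = arccos(0.2393) ≈ 76.2°.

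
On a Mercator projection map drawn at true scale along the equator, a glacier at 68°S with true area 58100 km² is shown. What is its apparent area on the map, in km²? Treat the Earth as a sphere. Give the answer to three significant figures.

The Mercator projection is conformal; its linear scale factor is the same in every direction and equals sec φ = 1/cos φ.
Areal scale = k² = sec²φ = 1/cos²(68°) = 1/0.3746² = 7.126.
Apparent area = 58100 × 7.126 ≈ 414000 km².

414000 km²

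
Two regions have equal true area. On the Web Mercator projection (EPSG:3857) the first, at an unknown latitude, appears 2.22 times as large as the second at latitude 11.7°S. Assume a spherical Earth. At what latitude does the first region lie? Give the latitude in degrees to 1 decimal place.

48.9°

On Mercator, (apparent₁)/(apparent₂) = sec²φ₁ / sec²φ₂ when true areas are equal.
cos²φ₂ / cos²φ₁ = 2.22  ⇒  cos φ₁ = cos 11.7° / √2.22 = 0.9792/1.490 = 0.6572.
φ₁ = arccos(0.6572) ≈ 48.9°.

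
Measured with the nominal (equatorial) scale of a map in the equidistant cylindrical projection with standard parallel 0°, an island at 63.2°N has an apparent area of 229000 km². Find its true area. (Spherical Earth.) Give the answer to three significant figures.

103000 km²

For the equirectangular projection with φ₀ = 0 (plate carrée), h = 1 along meridians and k = sec φ along parallels.
Areal scale = h·k = 1 × sec φ; at 63.2°, h = 1.000, k = 2.218, so h·k = 2.218.
True area = apparent / (areal scale) = 229000 / 2.218 ≈ 103000 km².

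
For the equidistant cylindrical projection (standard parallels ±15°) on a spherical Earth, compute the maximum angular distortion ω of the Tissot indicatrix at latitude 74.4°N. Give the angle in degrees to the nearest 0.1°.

In the equirectangular projection with standard parallel φ₀ = 15° (x = Rλ cos φ₀, y = Rφ), meridians are true-scale (h = 1) and the parallel scale is k = cos φ₀ / cos φ.
At 74.4°: h = 1.000, k = 3.592; principal scales a = 3.592, b = 1.000.
sin(ω/2) = (a − b)/(a + b) = 2.592/4.592 = 0.5644, so ω = 2 arcsin(0.5644) ≈ 68.7°.

68.7°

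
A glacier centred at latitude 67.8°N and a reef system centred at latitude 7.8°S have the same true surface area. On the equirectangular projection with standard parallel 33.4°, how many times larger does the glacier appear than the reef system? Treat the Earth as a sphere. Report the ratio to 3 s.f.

The equidistant cylindrical projection with φ₀ = 33.4° has h = 1 (meridians true) and k = cos φ₀ / cos φ along parallels.
Areal scale at 67.8°: h·k = 1.000 × 2.210 = 2.210.
Areal scale at 7.8°: h·k = 1.000 × 0.8426 = 0.8426.
Ratio = 2.210/0.8426 ≈ 2.62.

2.62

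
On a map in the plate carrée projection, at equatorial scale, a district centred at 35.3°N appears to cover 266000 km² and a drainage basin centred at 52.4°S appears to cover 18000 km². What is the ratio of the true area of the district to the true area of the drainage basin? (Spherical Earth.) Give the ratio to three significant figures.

On the plate carrée, areal scale = h·k = 1 × sec φ, so true area = apparent × cos φ.
True area of district: 266000 × cos(35.3°) = 266000 × 0.8161 = 217100 km².
True area of drainage basin: 18000 × cos(52.4°) = 18000 × 0.6101 = 10980 km².
Ratio = 217100 / 10980 ≈ 19.8.

19.8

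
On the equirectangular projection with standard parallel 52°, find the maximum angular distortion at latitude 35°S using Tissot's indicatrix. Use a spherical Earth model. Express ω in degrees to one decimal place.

In the equirectangular projection with standard parallel φ₀ = 52° (x = Rλ cos φ₀, y = Rφ), meridians are true-scale (h = 1) and the parallel scale is k = cos φ₀ / cos φ.
At 35°: h = 1.000, k = 0.7516; principal scales a = 1.000, b = 0.7516.
sin(ω/2) = (a − b)/(a + b) = 0.2484/1.752 = 0.1418, so ω = 2 arcsin(0.1418) ≈ 16.3°.

16.3°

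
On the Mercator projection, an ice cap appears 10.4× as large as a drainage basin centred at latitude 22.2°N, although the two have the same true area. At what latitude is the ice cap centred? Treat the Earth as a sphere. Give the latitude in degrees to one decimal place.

73.3°

For equal true areas on Mercator, apparent areas scale as sec²φ, so the ratio is cos²φ₂ / cos²φ₁.
cos²φ₂ / cos²φ₁ = 10.4  ⇒  cos φ₁ = cos 22.2° / √10.4 = 0.9259/3.225 = 0.2871.
φ₁ = arccos(0.2871) ≈ 73.3°.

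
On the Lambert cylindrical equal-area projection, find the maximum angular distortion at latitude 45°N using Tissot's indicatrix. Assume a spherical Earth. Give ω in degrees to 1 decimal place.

38.9°

The Lambert cylindrical equal-area projection is the cylindrical equal-area projection with its standard parallel at the equator (φ₀ = 0). For cylindrical equal-area with standard parallel φ₀, h = cos φ / cos φ₀ and k = cos φ₀ / cos φ, so h·k = 1.
At 45°: h = 0.7071, k = 1.414; principal scales a = 1.414, b = 0.7071.
sin(ω/2) = (a − b)/(a + b) = 0.7071/2.121 = 0.3333, so ω = 2 arcsin(0.3333) ≈ 38.9°.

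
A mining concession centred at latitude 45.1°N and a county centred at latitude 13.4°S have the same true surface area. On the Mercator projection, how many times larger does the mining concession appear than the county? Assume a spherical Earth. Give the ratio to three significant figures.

On Mercator, area is exaggerated by sec²φ = 1/cos²φ.
At 45.1°: sec²(45.1°) = 1/0.7059² = 2.007.
At 13.4°: sec²(13.4°) = 1/0.9728² = 1.057.
Ratio = 2.007/1.057 = cos²(13.4°)/cos²(45.1°) ≈ 1.90.

1.90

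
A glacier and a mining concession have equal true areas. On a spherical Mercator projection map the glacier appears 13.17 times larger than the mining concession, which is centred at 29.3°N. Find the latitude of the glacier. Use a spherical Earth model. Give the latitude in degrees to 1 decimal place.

76.1°

On Mercator, (apparent₁)/(apparent₂) = sec²φ₁ / sec²φ₂ when true areas are equal.
cos²φ₂ / cos²φ₁ = 13.17  ⇒  cos φ₁ = cos 29.3° / √13.17 = 0.8721/3.629 = 0.2403.
φ₁ = arccos(0.2403) ≈ 76.1°.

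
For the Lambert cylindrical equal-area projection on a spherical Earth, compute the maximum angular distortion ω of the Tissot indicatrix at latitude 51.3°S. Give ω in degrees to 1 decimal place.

51.9°

The Lambert cylindrical equal-area projection is the cylindrical equal-area projection with its standard parallel at the equator (φ₀ = 0). A cylindrical equal-area projection with standard parallel φ₀ has meridian scale h = cos φ / cos φ₀ and parallel scale k = cos φ₀ / cos φ (so areas are preserved, h·k = 1).
At 51.3°: h = 0.6252, k = 1.599; principal scales a = 1.599, b = 0.6252.
sin(ω/2) = (a − b)/(a + b) = 0.9741/2.225 = 0.4379, so ω = 2 arcsin(0.4379) ≈ 51.9°.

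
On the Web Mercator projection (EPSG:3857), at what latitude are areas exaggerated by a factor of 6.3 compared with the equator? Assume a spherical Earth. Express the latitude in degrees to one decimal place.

66.5°

Mercator areal scale is sec²φ.
sec²φ = 6.3  ⇒  cos²φ = 0.1587  ⇒  cos φ = 0.3984.
φ = arccos(0.3984) ≈ 66.5°.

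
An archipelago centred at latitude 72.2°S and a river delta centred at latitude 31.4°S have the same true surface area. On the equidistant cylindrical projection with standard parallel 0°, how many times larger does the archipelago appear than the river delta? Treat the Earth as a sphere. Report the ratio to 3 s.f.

2.79

For the equirectangular projection with φ₀ = 0 (plate carrée), h = 1 along meridians and k = sec φ along parallels.
Areal scale at 72.2°: h·k = 1.000 × 3.271 = 3.271.
Areal scale at 31.4°: h·k = 1.000 × 1.172 = 1.172.
Ratio = 3.271/1.172 ≈ 2.79.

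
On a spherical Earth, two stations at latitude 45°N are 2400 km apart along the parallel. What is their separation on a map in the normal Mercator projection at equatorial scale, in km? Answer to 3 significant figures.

For Mercator, h = k = sec φ (a conformal cylindrical projection has a single point scale, 1/cos φ).
Along the parallel, k = sec 45° = 1/0.7071 = 1.414.
Map distance = 2400 × 1.414 ≈ 3390 km.

3390 km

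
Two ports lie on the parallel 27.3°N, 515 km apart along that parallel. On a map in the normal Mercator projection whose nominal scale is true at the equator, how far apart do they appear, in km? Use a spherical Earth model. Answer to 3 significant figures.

The Mercator projection is conformal; its linear scale factor is the same in every direction and equals sec φ = 1/cos φ.
Along the parallel, k = sec 27.3° = 1/0.8886 = 1.125.
Map distance = 515 × 1.125 ≈ 580 km.

580 km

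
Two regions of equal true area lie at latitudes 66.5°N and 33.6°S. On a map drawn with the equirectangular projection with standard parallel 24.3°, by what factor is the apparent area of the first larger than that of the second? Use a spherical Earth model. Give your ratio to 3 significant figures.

2.09

In the equirectangular projection with standard parallel φ₀ = 24.3° (x = Rλ cos φ₀, y = Rφ), meridians are true-scale (h = 1) and the parallel scale is k = cos φ₀ / cos φ.
Areal scale at 66.5°: h·k = 1.000 × 2.286 = 2.286.
Areal scale at 33.6°: h·k = 1.000 × 1.094 = 1.094.
Ratio = 2.286/1.094 ≈ 2.09.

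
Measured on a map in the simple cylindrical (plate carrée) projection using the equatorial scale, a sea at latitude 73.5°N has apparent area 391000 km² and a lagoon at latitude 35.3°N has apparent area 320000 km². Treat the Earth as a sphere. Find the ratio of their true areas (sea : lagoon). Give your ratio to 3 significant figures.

Plate carrée has h = 1 and k = sec φ, giving areal scale sec φ; true area = (apparent area) · cos φ.
True area of sea: 391000 × cos(73.5°) = 391000 × 0.2840 = 111000 km².
True area of lagoon: 320000 × cos(35.3°) = 320000 × 0.8161 = 261200 km².
Ratio = 111000 / 261200 ≈ 0.425.

0.425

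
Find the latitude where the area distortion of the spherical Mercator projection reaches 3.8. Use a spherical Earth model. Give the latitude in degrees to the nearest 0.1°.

59.1°

Mercator areal scale is sec²φ.
sec²φ = 3.8  ⇒  cos²φ = 0.2632  ⇒  cos φ = 0.5130.
φ = arccos(0.5130) ≈ 59.1°.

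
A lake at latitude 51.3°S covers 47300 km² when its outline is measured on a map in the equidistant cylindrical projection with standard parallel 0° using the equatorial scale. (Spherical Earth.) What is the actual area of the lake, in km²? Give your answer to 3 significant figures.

29600 km²

In the plate carrée (x = Rλ, y = Rφ), meridians are true-scale (h = 1) and parallels are stretched by k = sec φ.
Areal scale = h·k = 1 × sec φ; at 51.3°, h = 1.000, k = 1.599, so h·k = 1.599.
True area = apparent / (areal scale) = 47300 / 1.599 ≈ 29600 km².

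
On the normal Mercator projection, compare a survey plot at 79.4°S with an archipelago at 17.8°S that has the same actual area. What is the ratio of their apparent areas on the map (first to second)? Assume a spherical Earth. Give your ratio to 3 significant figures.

26.8

Mercator areal scale is sec²φ.
At 79.4°: sec²(79.4°) = 1/0.1840² = 29.55.
At 17.8°: sec²(17.8°) = 1/0.9521² = 1.103.
Ratio = 29.55/1.103 = cos²(17.8°)/cos²(79.4°) ≈ 26.8.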